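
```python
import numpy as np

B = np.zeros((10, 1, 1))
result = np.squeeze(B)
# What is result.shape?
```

(10,)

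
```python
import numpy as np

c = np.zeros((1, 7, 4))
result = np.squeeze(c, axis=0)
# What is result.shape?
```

(7, 4)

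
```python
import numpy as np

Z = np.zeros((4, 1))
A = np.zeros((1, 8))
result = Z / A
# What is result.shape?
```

(4, 8)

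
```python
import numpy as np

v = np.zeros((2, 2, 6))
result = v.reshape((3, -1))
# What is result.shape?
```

(3, 8)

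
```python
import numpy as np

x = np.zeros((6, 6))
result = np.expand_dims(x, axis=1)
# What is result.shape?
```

(6, 1, 6)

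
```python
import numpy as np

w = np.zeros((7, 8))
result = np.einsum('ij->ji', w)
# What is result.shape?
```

(8, 7)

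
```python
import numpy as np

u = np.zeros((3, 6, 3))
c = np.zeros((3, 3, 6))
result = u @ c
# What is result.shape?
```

(3, 6, 6)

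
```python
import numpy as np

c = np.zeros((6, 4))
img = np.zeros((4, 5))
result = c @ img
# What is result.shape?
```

(6, 5)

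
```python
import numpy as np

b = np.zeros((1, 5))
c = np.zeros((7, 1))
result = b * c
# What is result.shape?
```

(7, 5)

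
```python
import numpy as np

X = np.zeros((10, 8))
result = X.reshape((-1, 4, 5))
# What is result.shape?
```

(4, 4, 5)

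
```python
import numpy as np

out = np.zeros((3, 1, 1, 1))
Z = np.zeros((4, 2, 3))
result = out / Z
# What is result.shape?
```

(3, 4, 2, 3)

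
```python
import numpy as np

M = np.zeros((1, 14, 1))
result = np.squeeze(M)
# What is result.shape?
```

(14,)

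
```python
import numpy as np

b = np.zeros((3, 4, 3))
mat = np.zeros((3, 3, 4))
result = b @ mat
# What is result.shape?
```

(3, 4, 4)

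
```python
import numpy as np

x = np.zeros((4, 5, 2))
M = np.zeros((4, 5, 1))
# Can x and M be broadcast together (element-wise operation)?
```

Yes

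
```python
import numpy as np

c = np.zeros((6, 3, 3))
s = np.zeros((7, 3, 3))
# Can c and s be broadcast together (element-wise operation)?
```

No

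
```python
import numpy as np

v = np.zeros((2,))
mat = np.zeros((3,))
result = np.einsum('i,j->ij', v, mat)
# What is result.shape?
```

(2, 3)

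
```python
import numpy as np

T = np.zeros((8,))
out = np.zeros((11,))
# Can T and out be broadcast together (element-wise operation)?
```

No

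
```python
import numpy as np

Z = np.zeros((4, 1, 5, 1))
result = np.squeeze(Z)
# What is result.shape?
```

(4, 5)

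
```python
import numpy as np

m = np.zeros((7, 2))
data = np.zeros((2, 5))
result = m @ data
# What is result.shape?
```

(7, 5)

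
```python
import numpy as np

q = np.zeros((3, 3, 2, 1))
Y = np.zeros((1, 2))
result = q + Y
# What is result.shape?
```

(3, 3, 2, 2)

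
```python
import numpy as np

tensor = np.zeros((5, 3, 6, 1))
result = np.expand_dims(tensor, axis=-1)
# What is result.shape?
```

(5, 3, 6, 1, 1)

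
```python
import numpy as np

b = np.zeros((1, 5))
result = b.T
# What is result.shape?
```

(5, 1)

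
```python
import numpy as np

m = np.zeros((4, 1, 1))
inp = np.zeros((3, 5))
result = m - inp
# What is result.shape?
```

(4, 3, 5)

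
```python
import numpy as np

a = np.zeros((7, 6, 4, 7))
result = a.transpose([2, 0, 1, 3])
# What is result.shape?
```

(4, 7, 6, 7)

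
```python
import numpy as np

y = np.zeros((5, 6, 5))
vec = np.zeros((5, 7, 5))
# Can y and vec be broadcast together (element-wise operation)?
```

No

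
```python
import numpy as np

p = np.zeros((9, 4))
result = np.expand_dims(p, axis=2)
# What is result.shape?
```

(9, 4, 1)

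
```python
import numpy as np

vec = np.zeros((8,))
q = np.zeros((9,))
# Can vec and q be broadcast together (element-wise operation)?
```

No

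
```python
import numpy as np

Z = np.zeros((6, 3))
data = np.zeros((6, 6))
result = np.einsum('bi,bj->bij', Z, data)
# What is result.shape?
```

(6, 3, 6)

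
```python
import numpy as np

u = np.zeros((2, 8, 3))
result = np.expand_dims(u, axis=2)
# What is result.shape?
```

(2, 8, 1, 3)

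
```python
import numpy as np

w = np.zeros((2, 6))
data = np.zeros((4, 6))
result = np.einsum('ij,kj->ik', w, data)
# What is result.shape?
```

(2, 4)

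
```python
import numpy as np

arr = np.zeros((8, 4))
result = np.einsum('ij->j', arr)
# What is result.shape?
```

(4,)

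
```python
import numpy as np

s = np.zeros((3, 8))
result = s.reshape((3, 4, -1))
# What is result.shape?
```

(3, 4, 2)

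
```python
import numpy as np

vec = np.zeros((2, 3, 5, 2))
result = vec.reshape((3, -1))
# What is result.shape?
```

(3, 20)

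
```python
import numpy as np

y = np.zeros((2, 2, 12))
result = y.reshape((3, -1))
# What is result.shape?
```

(3, 16)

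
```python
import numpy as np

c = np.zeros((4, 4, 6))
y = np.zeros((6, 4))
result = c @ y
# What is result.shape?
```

(4, 4, 4)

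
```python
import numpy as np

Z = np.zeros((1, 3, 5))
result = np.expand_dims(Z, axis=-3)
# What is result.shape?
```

(1, 1, 3, 5)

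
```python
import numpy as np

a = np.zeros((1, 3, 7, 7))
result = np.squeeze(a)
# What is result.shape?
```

(3, 7, 7)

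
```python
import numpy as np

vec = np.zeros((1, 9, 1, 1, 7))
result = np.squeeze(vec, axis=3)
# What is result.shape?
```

(1, 9, 1, 7)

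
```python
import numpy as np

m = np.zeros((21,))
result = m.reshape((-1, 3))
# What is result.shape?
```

(7, 3)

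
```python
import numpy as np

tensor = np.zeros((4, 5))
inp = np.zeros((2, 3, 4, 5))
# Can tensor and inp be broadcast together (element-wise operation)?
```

Yes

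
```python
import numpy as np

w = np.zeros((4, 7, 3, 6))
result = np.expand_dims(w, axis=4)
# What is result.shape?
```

(4, 7, 3, 6, 1)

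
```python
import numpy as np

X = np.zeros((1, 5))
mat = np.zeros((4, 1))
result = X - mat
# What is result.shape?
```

(4, 5)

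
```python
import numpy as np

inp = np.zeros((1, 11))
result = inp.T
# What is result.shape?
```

(11, 1)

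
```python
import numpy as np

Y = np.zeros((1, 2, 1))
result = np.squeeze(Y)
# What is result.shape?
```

(2,)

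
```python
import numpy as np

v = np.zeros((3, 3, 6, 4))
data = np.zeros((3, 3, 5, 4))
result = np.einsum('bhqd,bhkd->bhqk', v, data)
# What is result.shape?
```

(3, 3, 6, 5)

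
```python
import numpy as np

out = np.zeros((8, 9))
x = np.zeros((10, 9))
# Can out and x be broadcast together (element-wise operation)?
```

No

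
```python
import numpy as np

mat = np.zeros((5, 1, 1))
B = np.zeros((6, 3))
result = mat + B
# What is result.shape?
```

(5, 6, 3)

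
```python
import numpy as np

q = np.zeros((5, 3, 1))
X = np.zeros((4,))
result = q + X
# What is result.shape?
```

(5, 3, 4)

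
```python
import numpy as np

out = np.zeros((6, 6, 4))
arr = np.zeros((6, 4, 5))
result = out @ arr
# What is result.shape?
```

(6, 6, 5)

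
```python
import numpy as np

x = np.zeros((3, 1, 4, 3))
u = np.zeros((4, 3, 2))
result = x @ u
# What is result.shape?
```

(3, 4, 4, 2)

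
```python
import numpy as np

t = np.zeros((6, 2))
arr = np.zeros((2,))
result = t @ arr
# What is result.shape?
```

(6,)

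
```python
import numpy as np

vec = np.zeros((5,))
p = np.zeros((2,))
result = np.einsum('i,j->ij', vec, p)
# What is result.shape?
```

(5, 2)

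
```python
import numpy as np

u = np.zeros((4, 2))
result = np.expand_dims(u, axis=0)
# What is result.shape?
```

(1, 4, 2)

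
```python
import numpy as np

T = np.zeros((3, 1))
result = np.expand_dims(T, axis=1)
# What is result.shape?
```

(3, 1, 1)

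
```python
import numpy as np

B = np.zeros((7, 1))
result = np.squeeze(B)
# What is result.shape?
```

(7,)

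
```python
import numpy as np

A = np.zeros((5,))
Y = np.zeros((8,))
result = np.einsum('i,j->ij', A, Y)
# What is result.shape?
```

(5, 8)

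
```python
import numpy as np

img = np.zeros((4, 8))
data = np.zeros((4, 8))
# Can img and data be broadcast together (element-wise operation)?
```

Yes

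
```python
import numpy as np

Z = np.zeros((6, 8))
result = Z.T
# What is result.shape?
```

(8, 6)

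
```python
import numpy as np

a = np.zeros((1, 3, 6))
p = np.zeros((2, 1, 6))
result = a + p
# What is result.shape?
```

(2, 3, 6)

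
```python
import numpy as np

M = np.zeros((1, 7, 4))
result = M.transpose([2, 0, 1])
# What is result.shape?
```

(4, 1, 7)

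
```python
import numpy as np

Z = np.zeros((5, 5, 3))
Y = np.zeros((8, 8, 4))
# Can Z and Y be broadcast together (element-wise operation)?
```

No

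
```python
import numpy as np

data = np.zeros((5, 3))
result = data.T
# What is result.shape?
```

(3, 5)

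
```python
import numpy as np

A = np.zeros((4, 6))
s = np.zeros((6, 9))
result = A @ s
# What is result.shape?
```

(4, 9)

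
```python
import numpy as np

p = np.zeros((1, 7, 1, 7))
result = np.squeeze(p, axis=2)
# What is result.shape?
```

(1, 7, 7)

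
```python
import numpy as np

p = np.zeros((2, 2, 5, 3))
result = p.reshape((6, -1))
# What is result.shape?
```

(6, 10)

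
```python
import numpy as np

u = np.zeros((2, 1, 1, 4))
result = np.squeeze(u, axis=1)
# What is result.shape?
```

(2, 1, 4)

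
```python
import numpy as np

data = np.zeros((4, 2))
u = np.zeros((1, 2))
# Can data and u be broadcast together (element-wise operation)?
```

Yes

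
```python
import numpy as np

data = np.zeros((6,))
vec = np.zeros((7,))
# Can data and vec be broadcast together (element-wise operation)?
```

No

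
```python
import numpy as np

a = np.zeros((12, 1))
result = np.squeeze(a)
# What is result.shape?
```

(12,)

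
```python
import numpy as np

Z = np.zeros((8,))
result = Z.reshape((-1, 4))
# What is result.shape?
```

(2, 4)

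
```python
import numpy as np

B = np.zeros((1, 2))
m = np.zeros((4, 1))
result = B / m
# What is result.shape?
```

(4, 2)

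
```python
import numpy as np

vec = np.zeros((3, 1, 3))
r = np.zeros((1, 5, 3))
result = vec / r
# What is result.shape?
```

(3, 5, 3)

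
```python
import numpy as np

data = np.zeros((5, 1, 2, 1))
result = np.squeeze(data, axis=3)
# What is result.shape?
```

(5, 1, 2)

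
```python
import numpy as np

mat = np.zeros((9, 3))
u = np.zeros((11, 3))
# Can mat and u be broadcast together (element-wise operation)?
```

No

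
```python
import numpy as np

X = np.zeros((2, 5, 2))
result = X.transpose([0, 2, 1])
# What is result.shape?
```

(2, 2, 5)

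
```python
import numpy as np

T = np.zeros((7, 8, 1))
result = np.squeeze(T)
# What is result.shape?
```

(7, 8)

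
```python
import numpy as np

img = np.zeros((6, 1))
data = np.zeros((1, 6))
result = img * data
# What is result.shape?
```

(6, 6)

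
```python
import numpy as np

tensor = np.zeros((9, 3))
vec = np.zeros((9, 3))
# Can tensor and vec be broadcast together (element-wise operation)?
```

Yes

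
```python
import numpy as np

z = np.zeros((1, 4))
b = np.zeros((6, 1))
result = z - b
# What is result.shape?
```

(6, 4)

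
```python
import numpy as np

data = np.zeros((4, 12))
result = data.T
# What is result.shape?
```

(12, 4)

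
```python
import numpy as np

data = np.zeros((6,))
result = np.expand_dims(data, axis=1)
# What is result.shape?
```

(6, 1)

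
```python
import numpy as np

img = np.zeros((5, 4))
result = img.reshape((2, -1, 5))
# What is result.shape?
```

(2, 2, 5)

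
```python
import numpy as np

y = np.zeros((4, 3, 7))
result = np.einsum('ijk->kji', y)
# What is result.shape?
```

(7, 3, 4)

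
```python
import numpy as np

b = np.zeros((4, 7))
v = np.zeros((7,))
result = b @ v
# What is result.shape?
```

(4,)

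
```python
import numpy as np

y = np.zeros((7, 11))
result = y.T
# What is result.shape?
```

(11, 7)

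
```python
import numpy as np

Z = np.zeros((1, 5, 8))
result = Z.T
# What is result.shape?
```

(8, 5, 1)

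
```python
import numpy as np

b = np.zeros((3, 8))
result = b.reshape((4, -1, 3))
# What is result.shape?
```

(4, 2, 3)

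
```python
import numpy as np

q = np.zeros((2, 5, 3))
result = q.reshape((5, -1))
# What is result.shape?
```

(5, 6)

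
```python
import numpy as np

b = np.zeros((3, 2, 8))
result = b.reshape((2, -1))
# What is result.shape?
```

(2, 24)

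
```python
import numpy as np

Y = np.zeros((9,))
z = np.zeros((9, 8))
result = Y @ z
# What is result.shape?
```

(8,)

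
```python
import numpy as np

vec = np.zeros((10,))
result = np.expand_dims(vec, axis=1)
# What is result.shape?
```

(10, 1)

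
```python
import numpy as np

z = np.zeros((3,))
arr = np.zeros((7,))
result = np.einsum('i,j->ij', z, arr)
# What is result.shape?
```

(3, 7)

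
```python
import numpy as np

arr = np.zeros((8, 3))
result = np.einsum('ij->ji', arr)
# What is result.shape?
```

(3, 8)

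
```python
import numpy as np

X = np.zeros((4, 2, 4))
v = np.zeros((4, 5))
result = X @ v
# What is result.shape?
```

(4, 2, 5)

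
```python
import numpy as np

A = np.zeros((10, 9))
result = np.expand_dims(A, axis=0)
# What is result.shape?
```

(1, 10, 9)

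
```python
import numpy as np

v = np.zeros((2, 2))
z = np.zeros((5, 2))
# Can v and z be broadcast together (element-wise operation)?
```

No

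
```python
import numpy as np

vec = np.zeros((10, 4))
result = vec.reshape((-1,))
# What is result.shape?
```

(40,)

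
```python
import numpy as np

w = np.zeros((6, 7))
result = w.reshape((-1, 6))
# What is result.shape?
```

(7, 6)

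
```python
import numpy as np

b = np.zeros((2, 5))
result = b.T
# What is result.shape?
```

(5, 2)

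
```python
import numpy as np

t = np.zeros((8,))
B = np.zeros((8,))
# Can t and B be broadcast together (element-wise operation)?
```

Yes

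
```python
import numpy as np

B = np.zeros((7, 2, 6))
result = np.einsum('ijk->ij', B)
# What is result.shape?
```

(7, 2)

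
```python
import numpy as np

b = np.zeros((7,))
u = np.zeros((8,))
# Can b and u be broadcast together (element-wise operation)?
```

No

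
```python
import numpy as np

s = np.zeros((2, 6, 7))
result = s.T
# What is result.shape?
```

(7, 6, 2)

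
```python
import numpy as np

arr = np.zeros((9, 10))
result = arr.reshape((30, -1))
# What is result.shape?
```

(30, 3)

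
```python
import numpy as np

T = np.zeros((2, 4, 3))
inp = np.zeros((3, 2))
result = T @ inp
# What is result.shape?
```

(2, 4, 2)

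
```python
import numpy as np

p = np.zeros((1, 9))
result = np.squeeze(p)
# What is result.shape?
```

(9,)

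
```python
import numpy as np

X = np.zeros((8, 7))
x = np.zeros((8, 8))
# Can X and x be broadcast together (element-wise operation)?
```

No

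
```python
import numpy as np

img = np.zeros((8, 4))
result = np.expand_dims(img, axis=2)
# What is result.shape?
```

(8, 4, 1)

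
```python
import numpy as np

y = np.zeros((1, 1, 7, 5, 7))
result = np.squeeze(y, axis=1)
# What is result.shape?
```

(1, 7, 5, 7)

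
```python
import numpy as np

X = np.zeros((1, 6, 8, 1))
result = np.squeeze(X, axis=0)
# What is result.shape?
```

(6, 8, 1)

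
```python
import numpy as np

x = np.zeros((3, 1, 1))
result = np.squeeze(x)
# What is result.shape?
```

(3,)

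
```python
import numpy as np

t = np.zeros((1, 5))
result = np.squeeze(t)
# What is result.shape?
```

(5,)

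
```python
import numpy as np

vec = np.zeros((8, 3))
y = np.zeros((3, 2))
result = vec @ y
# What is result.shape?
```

(8, 2)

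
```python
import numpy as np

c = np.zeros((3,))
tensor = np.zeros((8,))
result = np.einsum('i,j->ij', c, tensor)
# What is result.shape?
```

(3, 8)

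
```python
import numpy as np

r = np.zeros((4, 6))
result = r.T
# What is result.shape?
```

(6, 4)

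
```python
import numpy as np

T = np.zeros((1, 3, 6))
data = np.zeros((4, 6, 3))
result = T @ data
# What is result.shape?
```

(4, 3, 3)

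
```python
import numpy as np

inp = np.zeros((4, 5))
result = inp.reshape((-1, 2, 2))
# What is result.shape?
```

(5, 2, 2)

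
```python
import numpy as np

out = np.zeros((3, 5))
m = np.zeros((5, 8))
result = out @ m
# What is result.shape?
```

(3, 8)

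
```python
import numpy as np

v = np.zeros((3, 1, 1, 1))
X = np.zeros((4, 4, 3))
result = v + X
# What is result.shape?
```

(3, 4, 4, 3)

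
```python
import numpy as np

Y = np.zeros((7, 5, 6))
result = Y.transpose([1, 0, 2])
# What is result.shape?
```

(5, 7, 6)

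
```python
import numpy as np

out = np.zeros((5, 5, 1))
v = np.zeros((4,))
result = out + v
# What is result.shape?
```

(5, 5, 4)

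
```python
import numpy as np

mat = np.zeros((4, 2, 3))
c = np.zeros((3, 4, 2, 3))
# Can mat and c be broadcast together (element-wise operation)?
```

Yes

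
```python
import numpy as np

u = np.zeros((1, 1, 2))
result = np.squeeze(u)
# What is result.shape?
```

(2,)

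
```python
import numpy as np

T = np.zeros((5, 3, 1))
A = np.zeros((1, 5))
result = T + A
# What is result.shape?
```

(5, 3, 5)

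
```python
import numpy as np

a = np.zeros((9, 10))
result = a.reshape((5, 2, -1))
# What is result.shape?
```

(5, 2, 9)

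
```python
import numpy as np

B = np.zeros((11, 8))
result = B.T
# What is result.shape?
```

(8, 11)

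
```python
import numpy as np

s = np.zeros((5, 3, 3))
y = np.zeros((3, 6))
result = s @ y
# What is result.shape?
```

(5, 3, 6)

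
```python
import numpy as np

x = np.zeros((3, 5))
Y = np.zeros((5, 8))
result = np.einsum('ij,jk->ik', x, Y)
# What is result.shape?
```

(3, 8)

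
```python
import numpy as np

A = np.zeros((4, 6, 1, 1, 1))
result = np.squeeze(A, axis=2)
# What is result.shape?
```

(4, 6, 1, 1)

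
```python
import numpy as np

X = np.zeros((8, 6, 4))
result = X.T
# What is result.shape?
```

(4, 6, 8)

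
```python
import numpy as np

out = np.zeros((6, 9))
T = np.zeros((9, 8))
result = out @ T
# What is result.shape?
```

(6, 8)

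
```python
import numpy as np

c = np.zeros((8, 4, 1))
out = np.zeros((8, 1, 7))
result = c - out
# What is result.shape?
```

(8, 4, 7)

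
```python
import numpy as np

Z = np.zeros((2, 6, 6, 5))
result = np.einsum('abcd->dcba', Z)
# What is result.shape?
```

(5, 6, 6, 2)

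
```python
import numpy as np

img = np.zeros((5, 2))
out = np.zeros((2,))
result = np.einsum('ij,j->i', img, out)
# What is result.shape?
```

(5,)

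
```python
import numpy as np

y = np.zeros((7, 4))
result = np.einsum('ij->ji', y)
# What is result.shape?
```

(4, 7)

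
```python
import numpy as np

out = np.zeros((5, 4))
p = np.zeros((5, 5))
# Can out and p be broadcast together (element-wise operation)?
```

No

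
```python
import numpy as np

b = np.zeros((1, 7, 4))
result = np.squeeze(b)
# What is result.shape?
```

(7, 4)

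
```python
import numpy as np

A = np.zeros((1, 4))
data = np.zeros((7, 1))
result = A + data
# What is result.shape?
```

(7, 4)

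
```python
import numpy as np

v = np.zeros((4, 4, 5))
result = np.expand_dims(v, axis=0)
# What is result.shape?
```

(1, 4, 4, 5)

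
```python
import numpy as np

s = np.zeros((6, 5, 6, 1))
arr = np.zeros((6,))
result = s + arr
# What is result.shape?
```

(6, 5, 6, 6)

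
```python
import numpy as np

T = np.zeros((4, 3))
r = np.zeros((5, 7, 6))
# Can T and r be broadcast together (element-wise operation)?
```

No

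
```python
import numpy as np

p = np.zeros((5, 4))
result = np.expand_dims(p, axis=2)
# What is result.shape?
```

(5, 4, 1)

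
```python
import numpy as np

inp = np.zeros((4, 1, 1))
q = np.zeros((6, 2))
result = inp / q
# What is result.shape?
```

(4, 6, 2)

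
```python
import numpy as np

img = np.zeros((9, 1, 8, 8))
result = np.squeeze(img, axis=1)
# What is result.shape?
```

(9, 8, 8)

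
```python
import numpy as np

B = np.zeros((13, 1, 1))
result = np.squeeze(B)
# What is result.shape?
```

(13,)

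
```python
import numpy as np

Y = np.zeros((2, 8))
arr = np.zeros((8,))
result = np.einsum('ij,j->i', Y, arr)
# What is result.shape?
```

(2,)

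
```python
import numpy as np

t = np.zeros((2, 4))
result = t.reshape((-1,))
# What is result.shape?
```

(8,)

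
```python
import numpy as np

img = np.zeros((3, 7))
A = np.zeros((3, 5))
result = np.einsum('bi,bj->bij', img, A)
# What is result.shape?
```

(3, 7, 5)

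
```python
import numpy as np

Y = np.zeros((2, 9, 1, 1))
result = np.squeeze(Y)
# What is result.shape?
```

(2, 9)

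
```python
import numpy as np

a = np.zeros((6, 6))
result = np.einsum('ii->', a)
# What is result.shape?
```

()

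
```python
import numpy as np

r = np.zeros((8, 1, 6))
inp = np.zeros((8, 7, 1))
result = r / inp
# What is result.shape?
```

(8, 7, 6)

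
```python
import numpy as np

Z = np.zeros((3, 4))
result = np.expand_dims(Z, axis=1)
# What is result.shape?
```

(3, 1, 4)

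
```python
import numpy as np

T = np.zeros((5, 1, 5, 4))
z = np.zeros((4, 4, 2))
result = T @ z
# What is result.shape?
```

(5, 4, 5, 2)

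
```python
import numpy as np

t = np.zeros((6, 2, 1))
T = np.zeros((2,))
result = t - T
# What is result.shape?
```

(6, 2, 2)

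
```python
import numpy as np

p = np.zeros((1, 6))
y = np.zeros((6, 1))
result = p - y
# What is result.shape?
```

(6, 6)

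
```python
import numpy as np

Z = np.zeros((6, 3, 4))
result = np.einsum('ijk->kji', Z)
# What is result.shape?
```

(4, 3, 6)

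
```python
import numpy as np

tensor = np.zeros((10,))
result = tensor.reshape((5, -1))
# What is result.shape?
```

(5, 2)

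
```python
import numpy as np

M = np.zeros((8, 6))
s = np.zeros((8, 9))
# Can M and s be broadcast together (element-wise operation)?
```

No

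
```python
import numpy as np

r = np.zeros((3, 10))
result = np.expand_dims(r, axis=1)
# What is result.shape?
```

(3, 1, 10)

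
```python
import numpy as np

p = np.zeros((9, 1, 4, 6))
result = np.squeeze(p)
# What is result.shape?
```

(9, 4, 6)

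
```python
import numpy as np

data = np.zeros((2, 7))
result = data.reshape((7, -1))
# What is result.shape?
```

(7, 2)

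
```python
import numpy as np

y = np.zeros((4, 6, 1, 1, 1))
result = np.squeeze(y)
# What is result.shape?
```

(4, 6)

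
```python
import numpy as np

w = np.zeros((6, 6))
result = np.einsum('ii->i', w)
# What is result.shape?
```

(6,)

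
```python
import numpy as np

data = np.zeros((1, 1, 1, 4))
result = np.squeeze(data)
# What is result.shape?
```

(4,)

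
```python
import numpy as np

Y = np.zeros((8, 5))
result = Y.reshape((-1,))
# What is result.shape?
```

(40,)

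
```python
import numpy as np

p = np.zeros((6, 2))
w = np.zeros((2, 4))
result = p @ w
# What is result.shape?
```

(6, 4)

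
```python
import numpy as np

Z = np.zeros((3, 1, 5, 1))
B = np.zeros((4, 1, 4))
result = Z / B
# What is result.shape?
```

(3, 4, 5, 4)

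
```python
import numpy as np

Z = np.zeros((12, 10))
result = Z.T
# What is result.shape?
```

(10, 12)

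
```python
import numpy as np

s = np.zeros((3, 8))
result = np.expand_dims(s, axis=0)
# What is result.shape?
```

(1, 3, 8)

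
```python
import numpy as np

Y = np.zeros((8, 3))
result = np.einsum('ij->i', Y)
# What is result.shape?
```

(8,)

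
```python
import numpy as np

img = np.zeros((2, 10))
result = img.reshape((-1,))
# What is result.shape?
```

(20,)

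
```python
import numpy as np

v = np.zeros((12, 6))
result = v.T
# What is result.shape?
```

(6, 12)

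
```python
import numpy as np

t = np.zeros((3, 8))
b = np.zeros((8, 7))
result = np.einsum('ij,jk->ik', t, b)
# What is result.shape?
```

(3, 7)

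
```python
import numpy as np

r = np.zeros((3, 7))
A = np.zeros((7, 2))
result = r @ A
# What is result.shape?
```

(3, 2)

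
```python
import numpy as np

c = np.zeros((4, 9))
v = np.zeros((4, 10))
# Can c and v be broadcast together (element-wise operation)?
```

No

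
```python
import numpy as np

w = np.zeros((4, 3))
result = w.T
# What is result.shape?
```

(3, 4)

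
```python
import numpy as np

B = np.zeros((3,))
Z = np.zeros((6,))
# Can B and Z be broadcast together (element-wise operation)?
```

No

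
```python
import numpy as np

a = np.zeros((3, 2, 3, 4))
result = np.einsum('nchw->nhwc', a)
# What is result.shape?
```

(3, 3, 4, 2)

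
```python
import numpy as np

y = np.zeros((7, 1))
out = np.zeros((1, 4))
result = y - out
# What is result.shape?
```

(7, 4)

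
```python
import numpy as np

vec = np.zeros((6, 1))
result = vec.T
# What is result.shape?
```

(1, 6)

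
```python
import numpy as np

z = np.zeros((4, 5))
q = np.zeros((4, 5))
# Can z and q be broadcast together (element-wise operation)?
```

Yes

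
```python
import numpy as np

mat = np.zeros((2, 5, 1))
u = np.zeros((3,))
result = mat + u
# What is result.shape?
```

(2, 5, 3)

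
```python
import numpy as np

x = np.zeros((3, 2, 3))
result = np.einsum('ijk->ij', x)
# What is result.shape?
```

(3, 2)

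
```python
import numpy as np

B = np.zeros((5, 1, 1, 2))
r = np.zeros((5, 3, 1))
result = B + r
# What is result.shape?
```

(5, 5, 3, 2)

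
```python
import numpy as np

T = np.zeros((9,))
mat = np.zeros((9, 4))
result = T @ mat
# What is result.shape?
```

(4,)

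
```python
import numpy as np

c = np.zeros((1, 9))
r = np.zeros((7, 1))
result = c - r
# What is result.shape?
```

(7, 9)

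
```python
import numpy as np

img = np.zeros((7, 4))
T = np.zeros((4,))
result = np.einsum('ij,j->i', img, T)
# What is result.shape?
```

(7,)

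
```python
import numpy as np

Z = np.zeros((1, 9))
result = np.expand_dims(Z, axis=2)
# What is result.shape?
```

(1, 9, 1)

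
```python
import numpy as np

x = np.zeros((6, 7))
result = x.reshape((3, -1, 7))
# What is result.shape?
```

(3, 2, 7)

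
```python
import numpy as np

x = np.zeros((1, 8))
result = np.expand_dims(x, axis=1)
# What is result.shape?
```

(1, 1, 8)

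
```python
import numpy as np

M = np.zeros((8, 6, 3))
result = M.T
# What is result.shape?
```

(3, 6, 8)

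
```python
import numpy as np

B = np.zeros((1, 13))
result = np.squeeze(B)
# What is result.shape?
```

(13,)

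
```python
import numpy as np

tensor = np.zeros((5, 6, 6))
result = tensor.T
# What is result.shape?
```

(6, 6, 5)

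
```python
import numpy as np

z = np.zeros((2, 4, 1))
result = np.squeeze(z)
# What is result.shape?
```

(2, 4)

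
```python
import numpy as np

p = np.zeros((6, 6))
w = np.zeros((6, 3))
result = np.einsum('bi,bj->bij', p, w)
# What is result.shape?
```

(6, 6, 3)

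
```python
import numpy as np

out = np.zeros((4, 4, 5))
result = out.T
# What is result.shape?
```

(5, 4, 4)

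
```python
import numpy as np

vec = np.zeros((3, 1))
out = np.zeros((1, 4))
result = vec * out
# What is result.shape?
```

(3, 4)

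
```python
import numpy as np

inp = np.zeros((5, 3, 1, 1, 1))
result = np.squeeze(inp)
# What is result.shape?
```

(5, 3)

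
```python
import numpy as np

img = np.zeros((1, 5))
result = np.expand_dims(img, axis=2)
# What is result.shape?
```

(1, 5, 1)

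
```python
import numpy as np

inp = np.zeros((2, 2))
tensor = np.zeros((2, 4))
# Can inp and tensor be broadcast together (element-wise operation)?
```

No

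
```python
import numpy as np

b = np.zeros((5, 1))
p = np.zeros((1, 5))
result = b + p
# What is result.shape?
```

(5, 5)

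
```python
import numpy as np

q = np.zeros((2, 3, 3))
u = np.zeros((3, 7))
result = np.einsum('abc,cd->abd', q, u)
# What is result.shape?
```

(2, 3, 7)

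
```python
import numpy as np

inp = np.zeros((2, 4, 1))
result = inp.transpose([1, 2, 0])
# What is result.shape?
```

(4, 1, 2)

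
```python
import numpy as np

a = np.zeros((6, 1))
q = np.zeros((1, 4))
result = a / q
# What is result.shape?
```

(6, 4)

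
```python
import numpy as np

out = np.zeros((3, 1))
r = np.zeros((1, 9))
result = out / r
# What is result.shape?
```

(3, 9)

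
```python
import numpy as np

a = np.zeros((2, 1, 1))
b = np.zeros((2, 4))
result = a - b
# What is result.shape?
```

(2, 2, 4)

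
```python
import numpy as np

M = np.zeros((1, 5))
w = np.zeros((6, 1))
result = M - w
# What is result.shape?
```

(6, 5)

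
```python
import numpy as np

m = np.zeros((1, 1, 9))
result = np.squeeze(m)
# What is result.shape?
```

(9,)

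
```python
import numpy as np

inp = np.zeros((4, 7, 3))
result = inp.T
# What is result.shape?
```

(3, 7, 4)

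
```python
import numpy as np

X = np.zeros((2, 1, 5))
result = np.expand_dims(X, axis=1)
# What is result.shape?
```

(2, 1, 1, 5)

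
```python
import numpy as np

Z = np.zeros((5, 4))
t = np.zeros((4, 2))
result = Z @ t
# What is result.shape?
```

(5, 2)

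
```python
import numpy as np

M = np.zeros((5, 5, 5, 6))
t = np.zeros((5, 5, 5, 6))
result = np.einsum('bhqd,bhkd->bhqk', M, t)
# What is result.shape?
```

(5, 5, 5, 5)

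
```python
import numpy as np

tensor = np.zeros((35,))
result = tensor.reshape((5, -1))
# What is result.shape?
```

(5, 7)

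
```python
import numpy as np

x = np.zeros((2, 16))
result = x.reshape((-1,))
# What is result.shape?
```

(32,)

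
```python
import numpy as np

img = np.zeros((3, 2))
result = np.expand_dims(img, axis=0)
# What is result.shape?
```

(1, 3, 2)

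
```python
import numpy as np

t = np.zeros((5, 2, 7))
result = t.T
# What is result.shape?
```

(7, 2, 5)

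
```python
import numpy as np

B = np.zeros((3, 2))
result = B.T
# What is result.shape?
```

(2, 3)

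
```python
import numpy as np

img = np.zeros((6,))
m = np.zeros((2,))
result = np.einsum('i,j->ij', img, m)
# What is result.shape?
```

(6, 2)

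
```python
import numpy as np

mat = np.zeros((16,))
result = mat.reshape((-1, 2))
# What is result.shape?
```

(8, 2)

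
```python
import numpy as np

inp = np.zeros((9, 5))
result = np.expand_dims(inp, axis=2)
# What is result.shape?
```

(9, 5, 1)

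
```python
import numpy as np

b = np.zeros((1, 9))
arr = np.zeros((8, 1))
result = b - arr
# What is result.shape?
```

(8, 9)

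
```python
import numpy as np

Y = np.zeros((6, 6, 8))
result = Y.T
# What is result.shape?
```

(8, 6, 6)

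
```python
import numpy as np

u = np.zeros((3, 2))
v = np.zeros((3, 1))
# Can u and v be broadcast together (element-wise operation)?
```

Yes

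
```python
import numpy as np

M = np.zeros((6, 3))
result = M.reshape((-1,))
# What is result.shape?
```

(18,)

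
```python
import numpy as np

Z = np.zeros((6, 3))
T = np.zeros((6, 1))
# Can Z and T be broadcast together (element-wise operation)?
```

Yes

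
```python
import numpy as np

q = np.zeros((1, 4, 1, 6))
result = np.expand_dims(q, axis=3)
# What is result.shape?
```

(1, 4, 1, 1, 6)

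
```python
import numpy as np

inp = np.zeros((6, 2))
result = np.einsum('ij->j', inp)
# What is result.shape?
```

(2,)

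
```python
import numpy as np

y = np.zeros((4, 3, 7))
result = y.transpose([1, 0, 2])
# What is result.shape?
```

(3, 4, 7)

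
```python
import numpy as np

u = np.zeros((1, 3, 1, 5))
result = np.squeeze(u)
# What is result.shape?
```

(3, 5)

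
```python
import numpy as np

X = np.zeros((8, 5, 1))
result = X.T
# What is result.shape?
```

(1, 5, 8)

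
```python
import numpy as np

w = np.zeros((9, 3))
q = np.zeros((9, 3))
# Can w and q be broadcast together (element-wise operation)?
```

Yes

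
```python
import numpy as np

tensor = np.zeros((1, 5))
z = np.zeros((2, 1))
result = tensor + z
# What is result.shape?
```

(2, 5)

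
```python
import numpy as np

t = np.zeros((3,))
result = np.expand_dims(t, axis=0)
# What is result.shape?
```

(1, 3)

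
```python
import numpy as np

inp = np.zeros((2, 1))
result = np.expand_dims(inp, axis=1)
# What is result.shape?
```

(2, 1, 1)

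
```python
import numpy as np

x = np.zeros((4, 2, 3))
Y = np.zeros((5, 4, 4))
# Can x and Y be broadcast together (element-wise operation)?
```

No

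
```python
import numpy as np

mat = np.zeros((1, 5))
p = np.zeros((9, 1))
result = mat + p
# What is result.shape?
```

(9, 5)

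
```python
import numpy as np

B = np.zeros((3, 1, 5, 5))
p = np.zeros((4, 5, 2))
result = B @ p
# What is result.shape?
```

(3, 4, 5, 2)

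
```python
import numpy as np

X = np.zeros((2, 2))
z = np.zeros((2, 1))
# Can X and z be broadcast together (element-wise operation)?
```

Yes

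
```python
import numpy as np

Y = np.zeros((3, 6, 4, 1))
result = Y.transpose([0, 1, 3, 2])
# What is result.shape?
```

(3, 6, 1, 4)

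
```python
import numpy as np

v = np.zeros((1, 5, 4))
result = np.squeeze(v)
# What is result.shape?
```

(5, 4)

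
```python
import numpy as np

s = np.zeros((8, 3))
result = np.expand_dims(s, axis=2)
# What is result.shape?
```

(8, 3, 1)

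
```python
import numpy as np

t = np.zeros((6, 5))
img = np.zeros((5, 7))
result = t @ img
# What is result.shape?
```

(6, 7)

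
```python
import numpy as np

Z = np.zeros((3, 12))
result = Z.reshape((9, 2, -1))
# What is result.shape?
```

(9, 2, 2)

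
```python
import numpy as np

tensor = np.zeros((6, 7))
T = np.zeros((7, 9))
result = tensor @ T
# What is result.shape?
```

(6, 9)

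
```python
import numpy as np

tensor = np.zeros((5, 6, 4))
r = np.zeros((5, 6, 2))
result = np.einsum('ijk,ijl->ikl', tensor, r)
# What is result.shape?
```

(5, 4, 2)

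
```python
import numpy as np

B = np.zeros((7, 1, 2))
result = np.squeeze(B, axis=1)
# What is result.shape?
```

(7, 2)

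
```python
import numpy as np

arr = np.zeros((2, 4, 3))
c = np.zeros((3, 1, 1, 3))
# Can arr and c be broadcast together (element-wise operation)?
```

Yes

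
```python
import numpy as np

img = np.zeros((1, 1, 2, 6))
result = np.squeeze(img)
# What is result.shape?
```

(2, 6)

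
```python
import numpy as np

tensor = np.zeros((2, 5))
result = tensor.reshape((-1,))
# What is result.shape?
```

(10,)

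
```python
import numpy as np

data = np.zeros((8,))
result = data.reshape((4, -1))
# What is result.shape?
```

(4, 2)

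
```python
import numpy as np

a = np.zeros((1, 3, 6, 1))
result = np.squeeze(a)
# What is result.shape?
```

(3, 6)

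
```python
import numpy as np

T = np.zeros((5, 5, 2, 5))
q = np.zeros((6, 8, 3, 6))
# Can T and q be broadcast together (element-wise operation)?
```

No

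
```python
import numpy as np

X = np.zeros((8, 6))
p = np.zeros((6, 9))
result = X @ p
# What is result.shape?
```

(8, 9)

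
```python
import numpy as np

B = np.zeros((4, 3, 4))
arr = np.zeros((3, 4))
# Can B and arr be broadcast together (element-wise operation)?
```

Yes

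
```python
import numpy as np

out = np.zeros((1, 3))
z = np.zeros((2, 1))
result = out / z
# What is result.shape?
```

(2, 3)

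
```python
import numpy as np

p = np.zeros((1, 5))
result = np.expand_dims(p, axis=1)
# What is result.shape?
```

(1, 1, 5)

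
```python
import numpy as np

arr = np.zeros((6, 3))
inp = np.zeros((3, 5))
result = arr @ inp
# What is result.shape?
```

(6, 5)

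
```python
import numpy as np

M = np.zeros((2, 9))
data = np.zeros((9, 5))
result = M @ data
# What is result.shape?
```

(2, 5)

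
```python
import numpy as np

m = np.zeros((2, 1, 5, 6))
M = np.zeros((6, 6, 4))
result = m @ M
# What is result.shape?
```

(2, 6, 5, 4)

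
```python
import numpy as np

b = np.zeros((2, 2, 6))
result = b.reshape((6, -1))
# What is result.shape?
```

(6, 4)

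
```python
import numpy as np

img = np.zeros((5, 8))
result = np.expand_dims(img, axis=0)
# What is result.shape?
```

(1, 5, 8)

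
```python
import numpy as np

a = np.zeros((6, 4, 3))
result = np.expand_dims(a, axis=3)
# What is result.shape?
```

(6, 4, 3, 1)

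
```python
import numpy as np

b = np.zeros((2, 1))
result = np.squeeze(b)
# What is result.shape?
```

(2,)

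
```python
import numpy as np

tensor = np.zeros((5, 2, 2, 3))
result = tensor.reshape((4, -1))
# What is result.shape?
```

(4, 15)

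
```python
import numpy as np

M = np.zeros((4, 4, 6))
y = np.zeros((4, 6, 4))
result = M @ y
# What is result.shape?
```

(4, 4, 4)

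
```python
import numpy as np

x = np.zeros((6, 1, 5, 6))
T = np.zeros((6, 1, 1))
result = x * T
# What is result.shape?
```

(6, 6, 5, 6)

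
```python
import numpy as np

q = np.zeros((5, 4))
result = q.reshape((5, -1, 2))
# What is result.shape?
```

(5, 2, 2)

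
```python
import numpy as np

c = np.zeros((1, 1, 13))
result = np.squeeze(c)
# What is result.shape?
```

(13,)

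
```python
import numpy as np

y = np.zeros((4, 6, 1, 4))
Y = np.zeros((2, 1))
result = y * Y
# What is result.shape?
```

(4, 6, 2, 4)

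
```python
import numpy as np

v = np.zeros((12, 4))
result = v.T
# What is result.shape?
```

(4, 12)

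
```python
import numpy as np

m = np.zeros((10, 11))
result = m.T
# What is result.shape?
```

(11, 10)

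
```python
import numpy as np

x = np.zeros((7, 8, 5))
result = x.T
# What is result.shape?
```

(5, 8, 7)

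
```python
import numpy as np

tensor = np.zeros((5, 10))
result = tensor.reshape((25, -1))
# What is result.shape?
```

(25, 2)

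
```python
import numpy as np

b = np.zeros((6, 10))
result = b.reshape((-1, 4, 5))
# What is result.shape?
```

(3, 4, 5)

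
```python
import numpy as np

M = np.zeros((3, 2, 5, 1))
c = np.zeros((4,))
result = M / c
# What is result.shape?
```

(3, 2, 5, 4)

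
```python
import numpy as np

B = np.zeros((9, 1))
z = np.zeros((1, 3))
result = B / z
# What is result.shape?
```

(9, 3)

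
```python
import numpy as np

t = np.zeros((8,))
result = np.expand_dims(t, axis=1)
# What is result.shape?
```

(8, 1)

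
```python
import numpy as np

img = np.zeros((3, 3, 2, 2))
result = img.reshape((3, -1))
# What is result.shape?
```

(3, 12)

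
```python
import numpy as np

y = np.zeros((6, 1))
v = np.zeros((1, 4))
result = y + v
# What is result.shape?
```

(6, 4)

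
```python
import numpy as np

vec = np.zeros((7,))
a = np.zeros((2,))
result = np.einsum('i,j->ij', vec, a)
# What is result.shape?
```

(7, 2)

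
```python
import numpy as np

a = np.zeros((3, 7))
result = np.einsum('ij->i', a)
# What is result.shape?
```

(3,)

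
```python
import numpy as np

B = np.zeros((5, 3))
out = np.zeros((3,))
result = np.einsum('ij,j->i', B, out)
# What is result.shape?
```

(5,)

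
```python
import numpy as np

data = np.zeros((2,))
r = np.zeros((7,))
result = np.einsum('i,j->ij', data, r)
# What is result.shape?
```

(2, 7)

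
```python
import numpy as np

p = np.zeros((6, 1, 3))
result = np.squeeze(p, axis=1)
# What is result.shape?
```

(6, 3)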